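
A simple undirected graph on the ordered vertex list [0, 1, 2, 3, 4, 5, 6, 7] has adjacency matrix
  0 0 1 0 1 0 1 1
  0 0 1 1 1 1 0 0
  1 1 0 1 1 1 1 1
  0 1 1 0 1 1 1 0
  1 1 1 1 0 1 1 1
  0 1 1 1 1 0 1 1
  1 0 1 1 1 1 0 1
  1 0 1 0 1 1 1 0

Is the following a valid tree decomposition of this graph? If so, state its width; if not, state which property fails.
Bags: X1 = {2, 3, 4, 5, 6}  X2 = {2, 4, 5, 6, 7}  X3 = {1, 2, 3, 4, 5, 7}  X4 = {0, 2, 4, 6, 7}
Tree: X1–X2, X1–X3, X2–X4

No — bags containing vertex 7 are not connected in the tree.

A tree decomposition must satisfy three properties: every vertex lies in some bag; for every edge, both endpoints lie together in some bag; and for every vertex, the bags containing it form a connected subtree. Here bags containing vertex 7 are not connected in the tree, so the decomposition is invalid.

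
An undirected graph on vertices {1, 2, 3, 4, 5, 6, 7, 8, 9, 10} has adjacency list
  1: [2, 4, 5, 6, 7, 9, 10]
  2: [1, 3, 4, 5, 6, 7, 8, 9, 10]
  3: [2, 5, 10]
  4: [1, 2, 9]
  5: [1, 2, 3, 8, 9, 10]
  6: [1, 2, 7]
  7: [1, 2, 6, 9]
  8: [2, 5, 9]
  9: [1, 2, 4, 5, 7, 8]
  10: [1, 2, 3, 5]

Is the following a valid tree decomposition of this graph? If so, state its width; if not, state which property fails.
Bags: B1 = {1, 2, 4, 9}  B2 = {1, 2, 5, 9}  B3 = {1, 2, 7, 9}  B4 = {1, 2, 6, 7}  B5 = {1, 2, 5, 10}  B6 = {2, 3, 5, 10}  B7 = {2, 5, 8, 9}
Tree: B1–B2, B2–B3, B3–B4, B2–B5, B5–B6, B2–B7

Yes; width 3.

Every vertex of G appears in some bag (union = {1, 2, 3, 4, 5, 6, 7, 8, 9, 10}); every edge is covered by a bag; and for each vertex v the set of bags containing v is connected in the bag tree. The decomposition is therefore valid. The largest bag has 4 vertices, so the width is 3.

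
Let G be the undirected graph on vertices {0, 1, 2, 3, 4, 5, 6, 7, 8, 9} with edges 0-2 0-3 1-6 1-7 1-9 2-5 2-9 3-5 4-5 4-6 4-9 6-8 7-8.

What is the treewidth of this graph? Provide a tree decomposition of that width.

Each bag holds 3 vertices, so the decomposition has width 2, which upper-bounds the treewidth. For the lower bound, G contains the cycle 0–3–5–2–0, so G is not a forest; only forests have treewidth ≤ 1, hence tw(G) ≥ 2. Combining the bounds, tw(G) = 2.

Treewidth 2.
One optimal decomposition is:
Bags: B1 = {0, 2, 3}  B2 = {2, 3, 5}  B3 = {2, 5, 9}  B4 = {4, 5, 9}  B5 = {1, 4, 9}  B6 = {1, 4, 6}  B7 = {1, 6, 7}  B8 = {6, 7, 8}
Tree: B1–B2, B2–B3, B3–B4, B4–B5, B5–B6, B6–B7, B7–B8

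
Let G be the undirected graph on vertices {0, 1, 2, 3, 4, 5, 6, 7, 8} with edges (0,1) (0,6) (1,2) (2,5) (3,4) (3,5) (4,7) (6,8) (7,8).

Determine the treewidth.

A width-2 tree decomposition is:
Bags: B1 = {0, 1, 2}  B2 = {0, 2, 6}  B3 = {2, 6, 8}  B4 = {2, 7, 8}  B5 = {2, 4, 7}  B6 = {2, 3, 4}  B7 = {2, 3, 5}
Tree: B1–B2, B2–B3, B3–B4, B4–B5, B5–B6, B6–B7
The largest bag has 3 vertices, giving width 2; this decomposition certifies tw(G) ≤ 2. For the lower bound, G contains the cycle 2–1–0–6–8–7–4–3–5–2, so G is not a forest; only forests have treewidth ≤ 1, hence tw(G) ≥ 2. Hence tw(G) = 2 exactly.

2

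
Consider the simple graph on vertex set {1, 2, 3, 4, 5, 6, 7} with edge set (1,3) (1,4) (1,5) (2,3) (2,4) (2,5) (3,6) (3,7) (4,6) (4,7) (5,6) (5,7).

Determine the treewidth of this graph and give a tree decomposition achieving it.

Each bag holds 4 vertices, so the decomposition has width 3, which upper-bounds the treewidth. For the lower bound: the 4 vertex sets {4,6}, {2,3}, {5}, {7} are disjoint, each induces a connected subgraph, and every pair is joined by at least one edge of G. Contracting each set to a single vertex therefore yields K_{4} as a minor, and since treewidth is minor-monotone, tw(G) ≥ tw(K_{4}) = 3. Combining the bounds, tw(G) = 3.

Treewidth 3.
Bags: B1 = {3, 4, 5, 6}  B2 = {2, 3, 4, 5}  B3 = {3, 4, 5, 7}  B4 = {1, 3, 4, 5}
Tree: B1–B2, B2–B3, B3–B4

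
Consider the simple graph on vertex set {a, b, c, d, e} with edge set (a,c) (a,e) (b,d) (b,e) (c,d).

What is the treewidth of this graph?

A width-2 tree decomposition is:
Bags: B1 = {a, c, d}  B2 = {a, b, d}  B3 = {a, b, e}
Tree: B1–B2, B2–B3
Each bag holds 3 vertices, so the decomposition has width 2, which upper-bounds the treewidth. The edges a–c–d–b–e–a form a cycle, so G is not a tree and its treewidth is at least 2. The upper and lower bounds meet at 2, so that is the treewidth.

2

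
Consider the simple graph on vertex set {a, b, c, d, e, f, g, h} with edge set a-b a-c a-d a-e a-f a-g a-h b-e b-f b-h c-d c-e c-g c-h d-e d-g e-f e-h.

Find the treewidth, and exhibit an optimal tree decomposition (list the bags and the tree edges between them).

Treewidth 3.
One such decomposition:
Bags: B1 = {a, b, e, f}  B2 = {a, b, e, h}  B3 = {a, c, e, h}  B4 = {a, c, d, e}  B5 = {a, c, d, g}
Tree: B1–B2, B2–B3, B3–B4, B4–B5

Every bag has size at most 4, so the width is 4 − 1 = 3 and tw(G) ≤ 3. On the other hand G contains the 4-clique {a, c, d, g}. A clique must lie in a single bag of any decomposition, so no decomposition can have width below 3. Therefore the treewidth is 3.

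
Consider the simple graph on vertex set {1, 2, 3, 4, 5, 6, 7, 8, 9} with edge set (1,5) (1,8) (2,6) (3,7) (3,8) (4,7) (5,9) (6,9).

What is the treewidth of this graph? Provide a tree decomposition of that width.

Treewidth 1.
One such decomposition:
Bags: B1 = {4, 7}  B2 = {3, 7}  B3 = {3, 8}  B4 = {1, 8}  B5 = {1, 5}  B6 = {5, 9}  B7 = {6, 9}  B8 = {2, 6}
Tree: B1–B2, B2–B3, B3–B4, B4–B5, B5–B6, B6–B7, B7–B8

Every bag has size at most 2, so the width is 2 − 1 = 1 and tw(G) ≤ 1. Any graph with an edge has treewidth ≥ 1, and G has the edge 4–7. Hence tw(G) = 1 exactly.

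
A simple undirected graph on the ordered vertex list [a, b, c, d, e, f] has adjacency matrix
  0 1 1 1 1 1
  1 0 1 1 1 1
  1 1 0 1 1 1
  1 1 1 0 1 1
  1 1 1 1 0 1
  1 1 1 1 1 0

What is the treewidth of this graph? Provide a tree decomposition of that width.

Treewidth 5.
One optimal decomposition is:
Bags: B1 = {a, b, c, d, e, f}
Tree: (single bag)

A single bag containing all 6 vertices is trivially a valid decomposition of width 5. Conversely, {a, b, c, d, e, f} is a clique of size 6, and the vertices of any clique must share a bag in every tree decomposition; so some bag has ≥ 6 vertices and tw(G) ≥ 5. Therefore the treewidth is 5.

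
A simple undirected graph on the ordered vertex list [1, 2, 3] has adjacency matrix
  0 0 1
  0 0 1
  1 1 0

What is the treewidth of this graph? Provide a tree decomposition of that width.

Treewidth 1.
Bags: B1 = {2, 3}  B2 = {1, 3}
Tree: B1–B2

Each bag holds 2 vertices, so the decomposition has width 1, which upper-bounds the treewidth. Since G has at least one edge (e.g. 2–3), it is not an edgeless graph, so tw(G) ≥ 1. Combining the bounds, tw(G) = 1.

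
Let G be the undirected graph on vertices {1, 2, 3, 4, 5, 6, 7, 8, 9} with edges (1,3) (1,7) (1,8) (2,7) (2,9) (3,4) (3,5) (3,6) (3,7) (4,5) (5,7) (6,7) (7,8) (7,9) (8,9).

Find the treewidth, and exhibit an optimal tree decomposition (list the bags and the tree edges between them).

Every bag has size at most 3, so the width is 3 − 1 = 2 and tw(G) ≤ 2. On the other hand G contains the 3-clique {3, 4, 5}. A clique must lie in a single bag of any decomposition, so no decomposition can have width below 2. The upper and lower bounds meet at 2, so that is the treewidth.

Treewidth 2.
One such decomposition:
Bags: B1 = {1, 3, 7}  B2 = {1, 7, 8}  B3 = {3, 6, 7}  B4 = {7, 8, 9}  B5 = {3, 5, 7}  B6 = {2, 7, 9}  B7 = {3, 4, 5}
Tree: B1–B2, B1–B3, B2–B4, B3–B5, B4–B6, B5–B7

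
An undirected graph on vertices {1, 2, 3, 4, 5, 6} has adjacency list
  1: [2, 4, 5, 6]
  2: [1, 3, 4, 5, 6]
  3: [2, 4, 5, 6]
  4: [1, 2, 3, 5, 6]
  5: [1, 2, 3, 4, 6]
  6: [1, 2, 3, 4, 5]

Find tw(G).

4

A width-4 tree decomposition is:
Bags: B1 = {1, 2, 4, 5, 6}  B2 = {2, 3, 4, 5, 6}
Tree: B1–B2
Each bag holds 5 vertices, so the decomposition has width 4, which upper-bounds the treewidth. Conversely, {1, 2, 4, 5, 6} is a clique of size 5, and the vertices of any clique must share a bag in every tree decomposition; so some bag has ≥ 5 vertices and tw(G) ≥ 4. Combining the bounds, tw(G) = 4.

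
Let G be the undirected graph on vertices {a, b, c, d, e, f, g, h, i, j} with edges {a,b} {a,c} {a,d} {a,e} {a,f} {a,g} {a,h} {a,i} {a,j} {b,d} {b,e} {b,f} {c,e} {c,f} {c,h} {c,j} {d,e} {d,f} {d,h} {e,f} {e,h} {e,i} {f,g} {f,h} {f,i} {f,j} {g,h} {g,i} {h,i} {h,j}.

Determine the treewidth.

A width-4 tree decomposition is:
Bags: B1 = {a, d, e, f, h}  B2 = {a, c, e, f, h}  B3 = {a, e, f, h, i}  B4 = {a, c, f, h, j}  B5 = {a, f, g, h, i}  B6 = {a, b, d, e, f}
Tree: B1–B2, B1–B3, B2–B4, B3–B5, B1–B6
Every bag has size at most 5, so the width is 5 − 1 = 4 and tw(G) ≤ 4. Conversely, {a, f, g, h, i} is a clique of size 5, and the vertices of any clique must share a bag in every tree decomposition; so some bag has ≥ 5 vertices and tw(G) ≥ 4. The upper and lower bounds meet at 4, so that is the treewidth.

4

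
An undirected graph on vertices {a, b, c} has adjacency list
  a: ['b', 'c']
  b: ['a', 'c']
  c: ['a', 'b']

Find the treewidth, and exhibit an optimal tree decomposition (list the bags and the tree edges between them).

Treewidth 2.
One optimal decomposition is:
Bags: B1 = {a, b, c}
Tree: (single bag)

With just one bag of size 3, the width is 3 − 1 = 2, so tw(G) ≤ 2. On the other hand G contains the 3-clique {a, b, c}. A clique must lie in a single bag of any decomposition, so no decomposition can have width below 2. Hence tw(G) = 2 exactly.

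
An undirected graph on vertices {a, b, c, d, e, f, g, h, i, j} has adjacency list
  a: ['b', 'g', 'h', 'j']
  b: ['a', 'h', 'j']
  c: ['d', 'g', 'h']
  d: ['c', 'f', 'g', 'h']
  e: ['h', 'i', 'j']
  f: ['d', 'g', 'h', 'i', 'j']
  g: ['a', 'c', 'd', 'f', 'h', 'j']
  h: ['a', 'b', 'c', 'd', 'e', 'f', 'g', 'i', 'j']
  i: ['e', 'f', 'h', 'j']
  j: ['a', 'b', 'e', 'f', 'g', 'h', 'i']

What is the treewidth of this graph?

A width-3 tree decomposition is:
Bags: B1 = {f, g, h, j}  B2 = {d, f, g, h}  B3 = {f, h, i, j}  B4 = {c, d, g, h}  B5 = {a, g, h, j}  B6 = {a, b, h, j}  B7 = {e, h, i, j}
Tree: B1–B2, B1–B3, B2–B4, B1–B5, B5–B6, B3–B7
The largest bag has 4 vertices, giving width 3; this decomposition certifies tw(G) ≤ 3. On the other hand G contains the 4-clique {c, d, g, h}. A clique must lie in a single bag of any decomposition, so no decomposition can have width below 3. Hence tw(G) = 3 exactly.

3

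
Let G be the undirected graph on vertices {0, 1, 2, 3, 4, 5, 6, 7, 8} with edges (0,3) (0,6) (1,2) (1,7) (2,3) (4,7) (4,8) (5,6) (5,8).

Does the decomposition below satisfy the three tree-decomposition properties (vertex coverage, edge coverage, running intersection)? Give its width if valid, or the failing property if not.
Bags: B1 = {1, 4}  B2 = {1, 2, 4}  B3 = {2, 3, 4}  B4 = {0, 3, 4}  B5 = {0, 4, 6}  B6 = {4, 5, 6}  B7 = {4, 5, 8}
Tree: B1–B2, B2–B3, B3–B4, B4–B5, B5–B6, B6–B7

No — vertex 7 appears in no bag.

A tree decomposition must satisfy three properties: every vertex lies in some bag; for every edge, both endpoints lie together in some bag; and for every vertex, the bags containing it form a connected subtree. Here vertex 7 appears in no bag, so the decomposition is invalid.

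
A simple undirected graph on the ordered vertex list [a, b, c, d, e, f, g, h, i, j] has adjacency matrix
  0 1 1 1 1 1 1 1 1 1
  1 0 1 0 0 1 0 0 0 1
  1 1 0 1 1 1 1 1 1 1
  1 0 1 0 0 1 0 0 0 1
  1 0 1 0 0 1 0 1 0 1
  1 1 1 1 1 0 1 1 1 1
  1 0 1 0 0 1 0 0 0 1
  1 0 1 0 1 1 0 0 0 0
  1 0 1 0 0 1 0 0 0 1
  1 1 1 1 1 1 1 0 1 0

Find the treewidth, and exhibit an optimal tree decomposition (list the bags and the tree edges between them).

Treewidth 4.
One optimal decomposition is:
Bags: B1 = {a, c, e, f, j}  B2 = {a, c, e, f, h}  B3 = {a, b, c, f, j}  B4 = {a, c, f, i, j}  B5 = {a, c, f, g, j}  B6 = {a, c, d, f, j}
Tree: B1–B2, B1–B3, B3–B4, B4–B5, B1–B6

Each bag holds 5 vertices, so the decomposition has width 4, which upper-bounds the treewidth. On the other hand G contains the 5-clique {a, c, d, f, j}. A clique must lie in a single bag of any decomposition, so no decomposition can have width below 4. The upper and lower bounds meet at 4, so that is the treewidth.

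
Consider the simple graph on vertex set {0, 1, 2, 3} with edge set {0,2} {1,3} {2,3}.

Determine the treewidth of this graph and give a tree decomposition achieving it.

Treewidth 1.
One optimal decomposition is:
Bags: B1 = {0, 2}  B2 = {2, 3}  B3 = {1, 3}
Tree: B1–B2, B2–B3

The largest bag has 2 vertices, giving width 1; this decomposition certifies tw(G) ≤ 1. Any graph with an edge has treewidth ≥ 1, and G has the edge 0–2. Hence tw(G) = 1 exactly.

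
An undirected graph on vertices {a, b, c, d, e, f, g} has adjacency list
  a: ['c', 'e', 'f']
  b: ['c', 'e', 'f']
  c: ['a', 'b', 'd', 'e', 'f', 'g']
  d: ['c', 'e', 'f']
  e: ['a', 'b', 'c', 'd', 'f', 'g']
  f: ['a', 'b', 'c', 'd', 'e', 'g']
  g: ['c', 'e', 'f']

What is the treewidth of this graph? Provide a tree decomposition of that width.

Every bag has size at most 4, so the width is 4 − 1 = 3 and tw(G) ≤ 3. For the lower bound, the 4 vertices {c, d, e, f} are pairwise adjacent, and any tree decomposition puts a clique entirely inside one bag — forcing width ≥ 3. Hence tw(G) = 3 exactly.

Treewidth 3.
One optimal decomposition is:
Bags: B1 = {c, d, e, f}  B2 = {b, c, e, f}  B3 = {a, c, e, f}  B4 = {c, e, f, g}
Tree: B1–B2, B1–B3, B1–B4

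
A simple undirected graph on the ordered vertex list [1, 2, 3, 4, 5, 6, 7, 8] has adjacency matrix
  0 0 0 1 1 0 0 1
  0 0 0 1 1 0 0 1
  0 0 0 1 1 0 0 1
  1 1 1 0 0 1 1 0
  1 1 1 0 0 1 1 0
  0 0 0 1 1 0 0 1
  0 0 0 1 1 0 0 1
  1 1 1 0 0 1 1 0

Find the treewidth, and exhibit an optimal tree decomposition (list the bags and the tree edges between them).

Every bag has size at most 4, so the width is 4 − 1 = 3 and tw(G) ≤ 3. For the lower bound: the 4 vertex sets {4,6}, {7,8}, {5}, {1} are disjoint, each induces a connected subgraph, and every pair is joined by at least one edge of G. Contracting each set to a single vertex therefore yields K_{4} as a minor, and since treewidth is minor-monotone, tw(G) ≥ tw(K_{4}) = 3. Combining the bounds, tw(G) = 3.

Treewidth 3.
Bags: B1 = {4, 5, 6, 8}  B2 = {4, 5, 7, 8}  B3 = {1, 4, 5, 8}  B4 = {3, 4, 5, 8}  B5 = {2, 4, 5, 8}
Tree: B1–B2, B2–B3, B3–B4, B4–B5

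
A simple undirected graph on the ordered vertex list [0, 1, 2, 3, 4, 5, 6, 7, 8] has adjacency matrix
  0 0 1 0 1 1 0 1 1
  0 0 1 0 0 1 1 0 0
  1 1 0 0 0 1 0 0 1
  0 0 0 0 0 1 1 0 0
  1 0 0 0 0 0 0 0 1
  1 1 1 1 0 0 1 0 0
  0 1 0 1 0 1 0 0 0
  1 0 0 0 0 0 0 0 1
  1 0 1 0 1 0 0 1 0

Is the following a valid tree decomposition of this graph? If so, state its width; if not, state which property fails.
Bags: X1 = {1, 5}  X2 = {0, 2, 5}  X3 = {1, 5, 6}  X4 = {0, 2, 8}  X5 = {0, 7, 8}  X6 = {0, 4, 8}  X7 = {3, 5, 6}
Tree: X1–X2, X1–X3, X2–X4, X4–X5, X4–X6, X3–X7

A tree decomposition must satisfy three properties: every vertex lies in some bag; for every edge, both endpoints lie together in some bag; and for every vertex, the bags containing it form a connected subtree. Here edge (2,1) lies in no bag, so the decomposition is invalid.

No — edge (2,1) lies in no bag.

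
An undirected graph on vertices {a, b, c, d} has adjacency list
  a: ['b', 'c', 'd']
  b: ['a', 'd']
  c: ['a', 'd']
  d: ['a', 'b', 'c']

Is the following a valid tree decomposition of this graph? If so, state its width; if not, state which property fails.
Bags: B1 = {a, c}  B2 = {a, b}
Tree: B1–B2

A tree decomposition must satisfy three properties: every vertex lies in some bag; for every edge, both endpoints lie together in some bag; and for every vertex, the bags containing it form a connected subtree. Here vertex d appears in no bag, so the decomposition is invalid.

No — vertex d appears in no bag.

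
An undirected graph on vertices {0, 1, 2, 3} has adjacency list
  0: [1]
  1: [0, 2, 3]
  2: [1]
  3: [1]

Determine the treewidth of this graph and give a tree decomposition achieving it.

Treewidth 1.
One such decomposition:
Bags: B1 = {0, 1}  B2 = {1, 3}  B3 = {1, 2}
Tree: B1–B2, B2–B3

Each bag holds 2 vertices, so the decomposition has width 1, which upper-bounds the treewidth. Any graph with an edge has treewidth ≥ 1, and G has the edge 1–0. Hence tw(G) = 1 exactly.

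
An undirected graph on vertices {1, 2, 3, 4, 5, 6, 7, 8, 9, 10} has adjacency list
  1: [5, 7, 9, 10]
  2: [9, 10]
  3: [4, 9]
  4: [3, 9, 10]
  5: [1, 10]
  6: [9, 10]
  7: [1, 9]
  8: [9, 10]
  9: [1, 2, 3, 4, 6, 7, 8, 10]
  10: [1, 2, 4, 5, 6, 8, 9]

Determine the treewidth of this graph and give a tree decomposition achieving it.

Each bag holds 3 vertices, so the decomposition has width 2, which upper-bounds the treewidth. Conversely, {1, 9, 10} is a clique of size 3, and the vertices of any clique must share a bag in every tree decomposition; so some bag has ≥ 3 vertices and tw(G) ≥ 2. The upper and lower bounds meet at 2, so that is the treewidth.

Treewidth 2.
One optimal decomposition is:
Bags: B1 = {8, 9, 10}  B2 = {1, 9, 10}  B3 = {1, 7, 9}  B4 = {4, 9, 10}  B5 = {2, 9, 10}  B6 = {3, 4, 9}  B7 = {6, 9, 10}  B8 = {1, 5, 10}
Tree: B1–B2, B2–B3, B2–B4, B4–B5, B4–B6, B1–B7, B2–B8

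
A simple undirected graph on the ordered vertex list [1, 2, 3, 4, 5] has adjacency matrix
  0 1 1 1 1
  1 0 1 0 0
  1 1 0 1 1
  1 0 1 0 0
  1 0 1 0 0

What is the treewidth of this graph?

A width-2 tree decomposition is:
Bags: B1 = {1, 3, 5}  B2 = {1, 3, 4}  B3 = {1, 2, 3}
Tree: B1–B2, B2–B3
Each bag holds 3 vertices, so the decomposition has width 2, which upper-bounds the treewidth. For the lower bound, the 3 vertices {1, 2, 3} are pairwise adjacent, and any tree decomposition puts a clique entirely inside one bag — forcing width ≥ 2. Therefore the treewidth is 2.

2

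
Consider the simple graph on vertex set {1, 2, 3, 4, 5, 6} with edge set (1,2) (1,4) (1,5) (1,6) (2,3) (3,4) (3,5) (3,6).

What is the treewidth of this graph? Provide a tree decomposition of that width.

Treewidth 2.
Bags: B1 = {1, 2, 3}  B2 = {1, 3, 6}  B3 = {1, 3, 5}  B4 = {1, 3, 4}
Tree: B1–B2, B2–B3, B3–B4

The largest bag has 3 vertices, giving width 2; this decomposition certifies tw(G) ≤ 2. For the lower bound, G contains the cycle 3–2–1–6–3, so G is not a forest; only forests have treewidth ≤ 1, hence tw(G) ≥ 2. Therefore the treewidth is 2.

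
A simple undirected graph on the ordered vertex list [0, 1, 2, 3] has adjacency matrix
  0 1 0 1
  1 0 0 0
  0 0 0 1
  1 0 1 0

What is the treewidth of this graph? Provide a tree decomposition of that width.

Every bag has size at most 2, so the width is 2 − 1 = 1 and tw(G) ≤ 1. Since G has at least one edge (e.g. 1–0), it is not an edgeless graph, so tw(G) ≥ 1. Therefore the treewidth is 1.

Treewidth 1.
One such decomposition:
Bags: B1 = {0, 1}  B2 = {0, 3}  B3 = {2, 3}
Tree: B1–B2, B2–B3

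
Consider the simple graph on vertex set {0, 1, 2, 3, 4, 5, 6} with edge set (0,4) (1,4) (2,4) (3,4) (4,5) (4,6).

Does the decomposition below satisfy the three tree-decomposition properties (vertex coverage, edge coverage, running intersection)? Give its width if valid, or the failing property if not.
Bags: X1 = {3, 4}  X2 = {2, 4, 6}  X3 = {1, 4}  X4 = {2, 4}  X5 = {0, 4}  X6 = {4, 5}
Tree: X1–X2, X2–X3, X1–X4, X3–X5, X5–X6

No — bags containing vertex 2 are not connected in the tree.

A tree decomposition must satisfy three properties: every vertex lies in some bag; for every edge, both endpoints lie together in some bag; and for every vertex, the bags containing it form a connected subtree. Here bags containing vertex 2 are not connected in the tree, so the decomposition is invalid.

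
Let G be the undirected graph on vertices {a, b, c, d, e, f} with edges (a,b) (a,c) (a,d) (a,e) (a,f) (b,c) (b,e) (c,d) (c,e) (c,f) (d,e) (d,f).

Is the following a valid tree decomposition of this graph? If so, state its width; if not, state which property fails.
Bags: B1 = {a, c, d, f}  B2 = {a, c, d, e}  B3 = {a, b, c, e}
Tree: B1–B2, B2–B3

Vertex coverage: the bags together contain {a, b, c, d, e, f}, the full vertex set. Edge coverage: each edge of G has both endpoints in at least one bag. Running intersection: for every vertex, the bags containing it form a connected subtree. All three properties hold, so this is a valid tree decomposition of width max|bag| − 1 = 3, and hence tw(G) ≤ 3.

Yes; width 3.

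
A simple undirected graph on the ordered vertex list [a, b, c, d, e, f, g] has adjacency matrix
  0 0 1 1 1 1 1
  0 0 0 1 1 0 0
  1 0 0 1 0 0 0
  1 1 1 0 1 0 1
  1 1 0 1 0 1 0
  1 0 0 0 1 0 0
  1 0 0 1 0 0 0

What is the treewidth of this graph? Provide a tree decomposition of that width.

Treewidth 2.
Bags: B1 = {b, d, e}  B2 = {a, d, e}  B3 = {a, d, g}  B4 = {a, c, d}  B5 = {a, e, f}
Tree: B1–B2, B2–B3, B3–B4, B2–B5

The largest bag has 3 vertices, giving width 2; this decomposition certifies tw(G) ≤ 2. On the other hand G contains the 3-clique {a, d, g}. A clique must lie in a single bag of any decomposition, so no decomposition can have width below 2. Therefore the treewidth is 2.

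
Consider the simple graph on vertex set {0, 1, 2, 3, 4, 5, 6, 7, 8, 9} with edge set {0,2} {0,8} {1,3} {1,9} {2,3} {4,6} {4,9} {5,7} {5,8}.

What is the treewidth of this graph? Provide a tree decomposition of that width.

Treewidth 1.
One optimal decomposition is:
Bags: B1 = {4, 6}  B2 = {4, 9}  B3 = {1, 9}  B4 = {1, 3}  B5 = {2, 3}  B6 = {0, 2}  B7 = {0, 8}  B8 = {5, 8}  B9 = {5, 7}
Tree: B1–B2, B2–B3, B3–B4, B4–B5, B5–B6, B6–B7, B7–B8, B8–B9

The largest bag has 2 vertices, giving width 1; this decomposition certifies tw(G) ≤ 1. Any graph with an edge has treewidth ≥ 1, and G has the edge 6–4. The upper and lower bounds meet at 1, so that is the treewidth.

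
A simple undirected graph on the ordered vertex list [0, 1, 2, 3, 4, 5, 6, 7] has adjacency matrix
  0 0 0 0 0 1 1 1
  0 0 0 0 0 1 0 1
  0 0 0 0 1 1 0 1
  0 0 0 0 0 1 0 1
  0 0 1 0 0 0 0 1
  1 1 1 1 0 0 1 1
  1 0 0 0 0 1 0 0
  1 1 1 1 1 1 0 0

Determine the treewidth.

A width-2 tree decomposition is:
Bags: B1 = {0, 5, 7}  B2 = {1, 5, 7}  B3 = {3, 5, 7}  B4 = {2, 5, 7}  B5 = {0, 5, 6}  B6 = {2, 4, 7}
Tree: B1–B2, B2–B3, B3–B4, B1–B5, B4–B6
Each bag holds 3 vertices, so the decomposition has width 2, which upper-bounds the treewidth. Conversely, {2, 4, 7} is a clique of size 3, and the vertices of any clique must share a bag in every tree decomposition; so some bag has ≥ 3 vertices and tw(G) ≥ 2. The upper and lower bounds meet at 2, so that is the treewidth.

2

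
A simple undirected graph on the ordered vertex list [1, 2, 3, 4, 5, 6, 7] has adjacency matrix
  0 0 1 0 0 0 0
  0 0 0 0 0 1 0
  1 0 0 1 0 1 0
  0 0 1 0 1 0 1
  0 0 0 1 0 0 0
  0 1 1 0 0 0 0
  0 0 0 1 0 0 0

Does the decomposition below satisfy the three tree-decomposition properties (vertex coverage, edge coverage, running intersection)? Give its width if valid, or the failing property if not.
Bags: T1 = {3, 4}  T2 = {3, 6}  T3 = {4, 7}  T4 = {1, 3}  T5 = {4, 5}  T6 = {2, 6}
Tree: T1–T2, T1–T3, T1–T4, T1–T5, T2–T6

Checking the three conditions: (i) the bags cover all of {1, 2, 3, 4, 5, 6, 7}; (ii) for each edge, some bag contains both endpoints; (iii) the bags containing any fixed vertex form a subtree. All hold, so the decomposition is valid with width 2 − 1 = 1.

Yes; width 1.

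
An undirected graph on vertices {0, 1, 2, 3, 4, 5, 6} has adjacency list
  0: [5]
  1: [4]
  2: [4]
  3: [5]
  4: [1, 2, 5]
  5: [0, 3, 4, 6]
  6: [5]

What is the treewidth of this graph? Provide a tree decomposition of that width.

The largest bag has 2 vertices, giving width 1; this decomposition certifies tw(G) ≤ 1. Since G has at least one edge (e.g. 4–5), it is not an edgeless graph, so tw(G) ≥ 1. Therefore the treewidth is 1.

Treewidth 1.
Bags: B1 = {4, 5}  B2 = {2, 4}  B3 = {3, 5}  B4 = {0, 5}  B5 = {5, 6}  B6 = {1, 4}
Tree: B1–B2, B1–B3, B1–B4, B4–B5, B2–B6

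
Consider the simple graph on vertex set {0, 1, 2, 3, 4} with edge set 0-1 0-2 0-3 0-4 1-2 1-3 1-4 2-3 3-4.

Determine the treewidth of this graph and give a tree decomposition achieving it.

Every bag has size at most 4, so the width is 4 − 1 = 3 and tw(G) ≤ 3. On the other hand G contains the 4-clique {0, 1, 2, 3}. A clique must lie in a single bag of any decomposition, so no decomposition can have width below 3. Therefore the treewidth is 3.

Treewidth 3.
One such decomposition:
Bags: B1 = {0, 1, 2, 3}  B2 = {0, 1, 3, 4}
Tree: B1–B2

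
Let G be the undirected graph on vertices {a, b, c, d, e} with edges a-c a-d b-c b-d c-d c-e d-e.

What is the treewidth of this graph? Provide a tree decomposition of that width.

Treewidth 2.
One optimal decomposition is:
Bags: B1 = {a, c, d}  B2 = {c, d, e}  B3 = {b, c, d}
Tree: B1–B2, B2–B3

Each bag holds 3 vertices, so the decomposition has width 2, which upper-bounds the treewidth. On the other hand G contains the 3-clique {c, d, e}. A clique must lie in a single bag of any decomposition, so no decomposition can have width below 2. Combining the bounds, tw(G) = 2.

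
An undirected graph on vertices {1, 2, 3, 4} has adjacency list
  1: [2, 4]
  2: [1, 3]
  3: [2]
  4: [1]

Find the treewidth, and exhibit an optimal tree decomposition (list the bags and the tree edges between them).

Treewidth 1.
One such decomposition:
Bags: B1 = {2, 3}  B2 = {1, 2}  B3 = {1, 4}
Tree: B1–B2, B2–B3

The largest bag has 2 vertices, giving width 1; this decomposition certifies tw(G) ≤ 1. G has an edge, so its treewidth is at least 1. The upper and lower bounds meet at 1, so that is the treewidth.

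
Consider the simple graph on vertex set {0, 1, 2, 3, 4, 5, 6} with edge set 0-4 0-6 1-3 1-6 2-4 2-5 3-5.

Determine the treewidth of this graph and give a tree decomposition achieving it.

The largest bag has 3 vertices, giving width 2; this decomposition certifies tw(G) ≤ 2. The edges 6–0–4–2–5–3–1–6 form a cycle, so G is not a tree and its treewidth is at least 2. The upper and lower bounds meet at 2, so that is the treewidth.

Treewidth 2.
One optimal decomposition is:
Bags: B1 = {0, 4, 6}  B2 = {2, 4, 6}  B3 = {2, 5, 6}  B4 = {3, 5, 6}  B5 = {1, 3, 6}
Tree: B1–B2, B2–B3, B3–B4, B4–B5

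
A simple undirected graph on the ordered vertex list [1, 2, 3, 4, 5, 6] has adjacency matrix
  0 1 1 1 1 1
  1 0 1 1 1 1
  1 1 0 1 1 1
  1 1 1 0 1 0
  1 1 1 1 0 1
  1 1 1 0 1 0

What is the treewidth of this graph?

4

A width-4 tree decomposition is:
Bags: B1 = {1, 2, 3, 5, 6}  B2 = {1, 2, 3, 4, 5}
Tree: B1–B2
Every bag has size at most 5, so the width is 5 − 1 = 4 and tw(G) ≤ 4. Conversely, {1, 2, 3, 4, 5} is a clique of size 5, and the vertices of any clique must share a bag in every tree decomposition; so some bag has ≥ 5 vertices and tw(G) ≥ 4. Hence tw(G) = 4 exactly.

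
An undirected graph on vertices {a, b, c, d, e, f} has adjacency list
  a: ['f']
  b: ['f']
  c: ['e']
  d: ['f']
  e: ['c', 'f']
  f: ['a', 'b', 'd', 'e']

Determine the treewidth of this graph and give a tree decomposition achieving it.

Each bag holds 2 vertices, so the decomposition has width 1, which upper-bounds the treewidth. Any graph with an edge has treewidth ≥ 1, and G has the edge f–b. The upper and lower bounds meet at 1, so that is the treewidth.

Treewidth 1.
One optimal decomposition is:
Bags: B1 = {b, f}  B2 = {a, f}  B3 = {d, f}  B4 = {e, f}  B5 = {c, e}
Tree: B1–B2, B2–B3, B3–B4, B4–B5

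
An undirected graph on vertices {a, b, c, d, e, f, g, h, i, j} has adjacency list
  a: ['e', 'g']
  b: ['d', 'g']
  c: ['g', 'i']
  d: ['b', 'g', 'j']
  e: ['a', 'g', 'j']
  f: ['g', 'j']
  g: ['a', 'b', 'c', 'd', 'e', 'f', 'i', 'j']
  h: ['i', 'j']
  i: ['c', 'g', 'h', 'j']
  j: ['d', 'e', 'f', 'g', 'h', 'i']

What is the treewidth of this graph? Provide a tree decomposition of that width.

Treewidth 2.
One optimal decomposition is:
Bags: B1 = {g, i, j}  B2 = {f, g, j}  B3 = {d, g, j}  B4 = {e, g, j}  B5 = {a, e, g}  B6 = {b, d, g}  B7 = {h, i, j}  B8 = {c, g, i}
Tree: B1–B2, B2–B3, B1–B4, B4–B5, B3–B6, B1–B7, B1–B8

Every bag has size at most 3, so the width is 3 − 1 = 2 and tw(G) ≤ 2. Conversely, {d, g, j} is a clique of size 3, and the vertices of any clique must share a bag in every tree decomposition; so some bag has ≥ 3 vertices and tw(G) ≥ 2. Hence tw(G) = 2 exactly.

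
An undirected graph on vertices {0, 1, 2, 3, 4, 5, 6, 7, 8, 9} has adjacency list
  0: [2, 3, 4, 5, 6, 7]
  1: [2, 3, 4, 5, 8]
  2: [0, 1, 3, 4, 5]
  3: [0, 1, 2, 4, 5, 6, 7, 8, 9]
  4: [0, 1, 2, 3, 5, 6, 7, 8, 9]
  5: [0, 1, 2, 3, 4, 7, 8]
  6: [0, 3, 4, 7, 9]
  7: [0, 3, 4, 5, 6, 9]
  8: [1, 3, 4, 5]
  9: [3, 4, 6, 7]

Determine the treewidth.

A width-4 tree decomposition is:
Bags: B1 = {0, 2, 3, 4, 5}  B2 = {1, 2, 3, 4, 5}  B3 = {0, 3, 4, 5, 7}  B4 = {1, 3, 4, 5, 8}  B5 = {0, 3, 4, 6, 7}  B6 = {3, 4, 6, 7, 9}
Tree: B1–B2, B1–B3, B2–B4, B3–B5, B5–B6
The largest bag has 5 vertices, giving width 4; this decomposition certifies tw(G) ≤ 4. On the other hand G contains the 5-clique {3, 4, 6, 7, 9}. A clique must lie in a single bag of any decomposition, so no decomposition can have width below 4. Hence tw(G) = 4 exactly.

4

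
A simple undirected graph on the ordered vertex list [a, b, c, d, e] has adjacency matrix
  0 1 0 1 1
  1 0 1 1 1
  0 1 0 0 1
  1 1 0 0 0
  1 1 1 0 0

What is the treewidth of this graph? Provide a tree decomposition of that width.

Each bag holds 3 vertices, so the decomposition has width 2, which upper-bounds the treewidth. Conversely, {a, b, d} is a clique of size 3, and the vertices of any clique must share a bag in every tree decomposition; so some bag has ≥ 3 vertices and tw(G) ≥ 2. Combining the bounds, tw(G) = 2.

Treewidth 2.
One optimal decomposition is:
Bags: B1 = {a, b, e}  B2 = {a, b, d}  B3 = {b, c, e}
Tree: B1–B2, B1–B3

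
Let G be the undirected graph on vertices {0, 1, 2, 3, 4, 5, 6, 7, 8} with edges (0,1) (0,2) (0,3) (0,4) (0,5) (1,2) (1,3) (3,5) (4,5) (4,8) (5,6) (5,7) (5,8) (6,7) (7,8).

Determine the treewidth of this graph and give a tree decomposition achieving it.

The largest bag has 3 vertices, giving width 2; this decomposition certifies tw(G) ≤ 2. For the lower bound, the 3 vertices {0, 1, 2} are pairwise adjacent, and any tree decomposition puts a clique entirely inside one bag — forcing width ≥ 2. Therefore the treewidth is 2.

Treewidth 2.
One such decomposition:
Bags: B1 = {0, 4, 5}  B2 = {4, 5, 8}  B3 = {0, 3, 5}  B4 = {0, 1, 3}  B5 = {5, 7, 8}  B6 = {5, 6, 7}  B7 = {0, 1, 2}
Tree: B1–B2, B1–B3, B3–B4, B2–B5, B5–B6, B4–B7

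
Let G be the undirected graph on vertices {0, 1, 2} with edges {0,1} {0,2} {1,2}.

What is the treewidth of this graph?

2

A width-2 tree decomposition is:
Bags: B1 = {0, 1, 2}
Tree: (single bag)
With just one bag of size 3, the width is 3 − 1 = 2, so tw(G) ≤ 2. For the lower bound, the 3 vertices {0, 1, 2} are pairwise adjacent, and any tree decomposition puts a clique entirely inside one bag — forcing width ≥ 2. Combining the bounds, tw(G) = 2.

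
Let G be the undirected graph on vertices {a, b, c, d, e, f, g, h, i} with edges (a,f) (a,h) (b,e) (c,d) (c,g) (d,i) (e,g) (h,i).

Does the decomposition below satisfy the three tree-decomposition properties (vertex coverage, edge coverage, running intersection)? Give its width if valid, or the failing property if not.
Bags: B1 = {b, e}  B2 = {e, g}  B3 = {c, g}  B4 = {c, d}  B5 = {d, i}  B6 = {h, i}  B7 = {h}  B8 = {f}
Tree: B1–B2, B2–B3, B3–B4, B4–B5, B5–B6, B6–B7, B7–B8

No — vertex a appears in no bag.

A tree decomposition must satisfy three properties: every vertex lies in some bag; for every edge, both endpoints lie together in some bag; and for every vertex, the bags containing it form a connected subtree. Here vertex a appears in no bag, so the decomposition is invalid.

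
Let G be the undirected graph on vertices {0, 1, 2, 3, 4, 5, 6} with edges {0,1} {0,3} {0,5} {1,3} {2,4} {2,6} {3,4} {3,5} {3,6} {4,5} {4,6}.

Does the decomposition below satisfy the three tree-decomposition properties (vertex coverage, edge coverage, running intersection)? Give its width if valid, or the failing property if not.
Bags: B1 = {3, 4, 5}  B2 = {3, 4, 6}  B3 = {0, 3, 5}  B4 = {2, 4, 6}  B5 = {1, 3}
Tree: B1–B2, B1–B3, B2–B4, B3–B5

A tree decomposition must satisfy three properties: every vertex lies in some bag; for every edge, both endpoints lie together in some bag; and for every vertex, the bags containing it form a connected subtree. Here edge (0,1) lies in no bag, so the decomposition is invalid.

No — edge (0,1) lies in no bag.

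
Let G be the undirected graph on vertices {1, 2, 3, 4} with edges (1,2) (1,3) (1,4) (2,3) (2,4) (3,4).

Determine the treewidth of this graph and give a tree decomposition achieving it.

Treewidth 3.
Bags: B1 = {1, 2, 3, 4}
Tree: (single bag)

With just one bag of size 4, the width is 4 − 1 = 3, so tw(G) ≤ 3. For the lower bound, the 4 vertices {1, 2, 3, 4} are pairwise adjacent, and any tree decomposition puts a clique entirely inside one bag — forcing width ≥ 3. The upper and lower bounds meet at 3, so that is the treewidth.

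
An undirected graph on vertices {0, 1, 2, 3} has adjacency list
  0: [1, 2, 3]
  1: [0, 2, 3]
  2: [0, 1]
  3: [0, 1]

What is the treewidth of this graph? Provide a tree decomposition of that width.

Every bag has size at most 3, so the width is 3 − 1 = 2 and tw(G) ≤ 2. On the other hand G contains the 3-clique {0, 1, 2}. A clique must lie in a single bag of any decomposition, so no decomposition can have width below 2. The upper and lower bounds meet at 2, so that is the treewidth.

Treewidth 2.
Bags: B1 = {0, 1, 2}  B2 = {0, 1, 3}
Tree: B1–B2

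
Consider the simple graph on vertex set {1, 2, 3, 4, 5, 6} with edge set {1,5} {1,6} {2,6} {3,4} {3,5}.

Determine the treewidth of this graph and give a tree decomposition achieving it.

Treewidth 1.
Bags: B1 = {3, 4}  B2 = {3, 5}  B3 = {1, 5}  B4 = {1, 6}  B5 = {2, 6}
Tree: B1–B2, B2–B3, B3–B4, B4–B5

Every bag has size at most 2, so the width is 2 − 1 = 1 and tw(G) ≤ 1. G has an edge, so its treewidth is at least 1. Therefore the treewidth is 1.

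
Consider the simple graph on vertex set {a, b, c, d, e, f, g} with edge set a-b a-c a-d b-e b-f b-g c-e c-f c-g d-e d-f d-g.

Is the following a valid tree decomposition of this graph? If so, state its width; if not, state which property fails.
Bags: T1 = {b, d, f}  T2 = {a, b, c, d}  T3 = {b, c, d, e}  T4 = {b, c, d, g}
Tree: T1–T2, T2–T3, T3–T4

No — edge (c,f) lies in no bag.

A tree decomposition must satisfy three properties: every vertex lies in some bag; for every edge, both endpoints lie together in some bag; and for every vertex, the bags containing it form a connected subtree. Here edge (c,f) lies in no bag, so the decomposition is invalid.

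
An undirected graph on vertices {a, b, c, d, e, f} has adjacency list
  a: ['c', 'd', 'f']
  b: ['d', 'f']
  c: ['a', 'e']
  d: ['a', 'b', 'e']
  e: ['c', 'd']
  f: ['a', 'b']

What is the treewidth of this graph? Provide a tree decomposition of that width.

Treewidth 2.
One such decomposition:
Bags: B1 = {a, c, e}  B2 = {a, d, e}  B3 = {a, d, f}  B4 = {b, d, f}
Tree: B1–B2, B2–B3, B3–B4

The largest bag has 3 vertices, giving width 2; this decomposition certifies tw(G) ≤ 2. For the lower bound, G contains the cycle c–e–d–a–c, so G is not a forest; only forests have treewidth ≤ 1, hence tw(G) ≥ 2. The upper and lower bounds meet at 2, so that is the treewidth.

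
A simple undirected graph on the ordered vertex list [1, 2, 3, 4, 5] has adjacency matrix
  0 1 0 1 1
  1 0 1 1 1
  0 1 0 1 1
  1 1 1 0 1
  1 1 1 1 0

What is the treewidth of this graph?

3

A width-3 tree decomposition is:
Bags: B1 = {2, 3, 4, 5}  B2 = {1, 2, 4, 5}
Tree: B1–B2
The largest bag has 4 vertices, giving width 3; this decomposition certifies tw(G) ≤ 3. For the lower bound, the 4 vertices {1, 2, 4, 5} are pairwise adjacent, and any tree decomposition puts a clique entirely inside one bag — forcing width ≥ 3. Hence tw(G) = 3 exactly.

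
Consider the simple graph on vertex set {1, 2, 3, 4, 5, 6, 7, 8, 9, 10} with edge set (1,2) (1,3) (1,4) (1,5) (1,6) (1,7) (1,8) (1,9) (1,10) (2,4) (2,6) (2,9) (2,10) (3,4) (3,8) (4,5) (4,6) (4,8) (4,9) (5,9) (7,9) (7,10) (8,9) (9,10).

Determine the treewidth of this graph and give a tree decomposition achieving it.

Treewidth 3.
One optimal decomposition is:
Bags: B1 = {1, 4, 5, 9}  B2 = {1, 2, 4, 9}  B3 = {1, 2, 9, 10}  B4 = {1, 4, 8, 9}  B5 = {1, 3, 4, 8}  B6 = {1, 7, 9, 10}  B7 = {1, 2, 4, 6}
Tree: B1–B2, B2–B3, B2–B4, B4–B5, B3–B6, B2–B7

Each bag holds 4 vertices, so the decomposition has width 3, which upper-bounds the treewidth. Conversely, {1, 2, 9, 10} is a clique of size 4, and the vertices of any clique must share a bag in every tree decomposition; so some bag has ≥ 4 vertices and tw(G) ≥ 3. Combining the bounds, tw(G) = 3.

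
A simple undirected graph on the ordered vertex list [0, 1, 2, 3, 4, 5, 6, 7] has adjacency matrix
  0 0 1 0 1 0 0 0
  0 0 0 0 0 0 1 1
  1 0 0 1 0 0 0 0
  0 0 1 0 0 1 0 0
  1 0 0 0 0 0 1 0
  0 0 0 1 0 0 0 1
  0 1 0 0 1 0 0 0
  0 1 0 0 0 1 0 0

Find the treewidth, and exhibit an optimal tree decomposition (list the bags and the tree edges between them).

Treewidth 2.
One optimal decomposition is:
Bags: B1 = {3, 5, 7}  B2 = {1, 3, 7}  B3 = {1, 3, 6}  B4 = {3, 4, 6}  B5 = {0, 3, 4}  B6 = {0, 2, 3}
Tree: B1–B2, B2–B3, B3–B4, B4–B5, B5–B6

The largest bag has 3 vertices, giving width 2; this decomposition certifies tw(G) ≤ 2. The edges 3–5–7–1–6–4–0–2–3 form a cycle, so G is not a tree and its treewidth is at least 2. The upper and lower bounds meet at 2, so that is the treewidth.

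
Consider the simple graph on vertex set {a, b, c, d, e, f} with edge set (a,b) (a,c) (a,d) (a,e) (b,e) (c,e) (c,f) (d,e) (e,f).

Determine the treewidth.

2

A width-2 tree decomposition is:
Bags: B1 = {a, d, e}  B2 = {a, b, e}  B3 = {a, c, e}  B4 = {c, e, f}
Tree: B1–B2, B1–B3, B3–B4
Each bag holds 3 vertices, so the decomposition has width 2, which upper-bounds the treewidth. Conversely, {a, d, e} is a clique of size 3, and the vertices of any clique must share a bag in every tree decomposition; so some bag has ≥ 3 vertices and tw(G) ≥ 2. Hence tw(G) = 2 exactly.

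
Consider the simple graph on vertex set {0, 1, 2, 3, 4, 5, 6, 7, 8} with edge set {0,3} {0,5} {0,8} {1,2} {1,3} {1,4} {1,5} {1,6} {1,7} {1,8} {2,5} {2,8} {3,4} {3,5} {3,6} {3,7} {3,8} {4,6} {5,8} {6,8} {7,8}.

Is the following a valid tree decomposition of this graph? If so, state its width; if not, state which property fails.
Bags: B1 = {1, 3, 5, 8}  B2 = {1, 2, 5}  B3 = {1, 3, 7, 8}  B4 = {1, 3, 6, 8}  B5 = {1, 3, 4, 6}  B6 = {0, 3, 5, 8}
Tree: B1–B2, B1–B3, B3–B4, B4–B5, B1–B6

No — edge (8,2) lies in no bag.

A tree decomposition must satisfy three properties: every vertex lies in some bag; for every edge, both endpoints lie together in some bag; and for every vertex, the bags containing it form a connected subtree. Here edge (8,2) lies in no bag, so the decomposition is invalid.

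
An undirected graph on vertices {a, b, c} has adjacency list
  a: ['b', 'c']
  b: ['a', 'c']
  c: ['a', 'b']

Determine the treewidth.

A width-2 tree decomposition is:
Bags: B1 = {a, b, c}
Tree: (single bag)
With just one bag of size 3, the width is 3 − 1 = 2, so tw(G) ≤ 2. On the other hand G contains the 3-clique {a, b, c}. A clique must lie in a single bag of any decomposition, so no decomposition can have width below 2. The upper and lower bounds meet at 2, so that is the treewidth.

2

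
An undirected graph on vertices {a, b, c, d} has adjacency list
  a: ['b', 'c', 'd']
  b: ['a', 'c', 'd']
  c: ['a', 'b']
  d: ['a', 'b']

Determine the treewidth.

2

A width-2 tree decomposition is:
Bags: B1 = {a, b, d}  B2 = {a, b, c}
Tree: B1–B2
The largest bag has 3 vertices, giving width 2; this decomposition certifies tw(G) ≤ 2. On the other hand G contains the 3-clique {a, b, d}. A clique must lie in a single bag of any decomposition, so no decomposition can have width below 2. Hence tw(G) = 2 exactly.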